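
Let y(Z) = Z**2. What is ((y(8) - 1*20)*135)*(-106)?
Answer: -629640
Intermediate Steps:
((y(8) - 1*20)*135)*(-106) = ((8**2 - 1*20)*135)*(-106) = ((64 - 20)*135)*(-106) = (44*135)*(-106) = 5940*(-106) = -629640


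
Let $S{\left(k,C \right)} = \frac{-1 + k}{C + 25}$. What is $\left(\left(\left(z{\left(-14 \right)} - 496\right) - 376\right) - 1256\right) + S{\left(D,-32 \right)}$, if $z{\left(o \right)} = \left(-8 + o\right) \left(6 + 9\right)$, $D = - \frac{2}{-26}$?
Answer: $- \frac{223666}{91} \approx -2457.9$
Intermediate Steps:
$D = \frac{1}{13}$ ($D = \left(-2\right) \left(- \frac{1}{26}\right) = \frac{1}{13} \approx 0.076923$)
$S{\left(k,C \right)} = \frac{-1 + k}{25 + C}$
$z{\left(o \right)} = -120 + 15 o$ ($z{\left(o \right)} = \left(-8 + o\right) 15 = -120 + 15 o$)
$\left(\left(\left(z{\left(-14 \right)} - 496\right) - 376\right) - 1256\right) + S{\left(D,-32 \right)} = \left(\left(\left(\left(-120 + 15 \left(-14\right)\right) - 496\right) - 376\right) - 1256\right) + \frac{-1 + \frac{1}{13}}{25 - 32} = \left(\left(\left(\left(-120 - 210\right) - 496\right) - 376\right) - 1256\right) + \frac{1}{-7} \left(- \frac{12}{13}\right) = \left(\left(\left(-330 - 496\right) - 376\right) - 1256\right) - - \frac{12}{91} = \left(\left(-826 - 376\right) - 1256\right) + \frac{12}{91} = \left(-1202 - 1256\right) + \frac{12}{91} = -2458 + \frac{12}{91} = - \frac{223666}{91}$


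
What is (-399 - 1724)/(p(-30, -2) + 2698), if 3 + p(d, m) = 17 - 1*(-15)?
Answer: -2123/2727 ≈ -0.77851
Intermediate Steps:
p(d, m) = 29 (p(d, m) = -3 + (17 - 1*(-15)) = -3 + (17 + 15) = -3 + 32 = 29)
(-399 - 1724)/(p(-30, -2) + 2698) = (-399 - 1724)/(29 + 2698) = -2123/2727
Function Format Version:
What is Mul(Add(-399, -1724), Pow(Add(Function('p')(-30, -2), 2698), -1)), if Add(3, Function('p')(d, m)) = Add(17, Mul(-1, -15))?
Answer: Rational(-2123, 2727) ≈ -0.77851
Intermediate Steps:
Function('p')(d, m) = 29 (Function('p')(d, m) = Add(-3, Add(17, Mul(-1, -15))) = Add(-3, Add(17, 15)) = Add(-3, 32) = 29)
Mul(Add(-399, -1724), Pow(Add(Function('p')(-30, -2), 2698), -1)) = Mul(Add(-399, -1724), Pow(Add(29, 2698), -1)) = Mul(-2123, Pow(2727, -1)) = Mul(-2123, Rational(1, 2727)) = Rational(-2123, 2727)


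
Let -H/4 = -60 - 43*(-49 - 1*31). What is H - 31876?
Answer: -45396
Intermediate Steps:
H = -13520 (H = -4*(-60 - 43*(-49 - 1*31)) = -4*(-60 - 43*(-49 - 31)) = -4*(-60 - 43*(-80)) = -4*(-60 + 3440) = -4*3380 = -13520)
H - 31876 = -13520 - 31876 = -45396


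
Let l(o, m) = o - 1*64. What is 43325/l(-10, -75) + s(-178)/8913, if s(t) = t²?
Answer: -383811109/659562 ≈ -581.92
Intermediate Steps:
l(o, m) = -64 + o (l(o, m) = o - 64 = -64 + o)
43325/l(-10, -75) + s(-178)/8913 = 43325/(-64 - 10) + (-178)²/8913 = 43325/(-74) + 31684*(1/8913) = 43325*(-1/74) + 31684/8913 = -43325/74 + 31684/8913 = -383811109/659562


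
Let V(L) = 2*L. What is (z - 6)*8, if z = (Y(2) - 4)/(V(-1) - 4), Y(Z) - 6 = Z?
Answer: -160/3 ≈ -53.333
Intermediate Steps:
Y(Z) = 6 + Z
z = -2/3 (z = ((6 + 2) - 4)/(2*(-1) - 4) = (8 - 4)/(-2 - 4) = 4/(-6) = 4*(-1/6) = -2/3 ≈ -0.66667)
(z - 6)*8 = (-2/3 - 6)*8 = -20/3*8 = -160/3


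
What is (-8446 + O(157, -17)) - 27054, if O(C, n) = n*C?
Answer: -38169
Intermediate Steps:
O(C, n) = C*n
(-8446 + O(157, -17)) - 27054 = (-8446 + 157*(-17)) - 27054 = (-8446 - 2669) - 27054 = -11115 - 27054 = -38169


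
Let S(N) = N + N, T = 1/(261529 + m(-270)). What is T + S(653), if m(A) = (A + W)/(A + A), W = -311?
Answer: 184441471286/141226241 ≈ 1306.0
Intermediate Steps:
m(A) = (-311 + A)/(2*A) (m(A) = (A - 311)/(A + A) = (-311 + A)/((2*A)) = (-311 + A)*(1/(2*A)) = (-311 + A)/(2*A))
T = 540/141226241 (T = 1/(261529 + (½)*(-311 - 270)/(-270)) = 1/(261529 + (½)*(-1/270)*(-581)) = 1/(261529 + 581/540) = 1/(141226241/540) = 540/141226241 ≈ 3.8237e-6)
S(N) = 2*N
T + S(653) = 540/141226241 + 2*653 = 540/141226241 + 1306 = 184441471286/141226241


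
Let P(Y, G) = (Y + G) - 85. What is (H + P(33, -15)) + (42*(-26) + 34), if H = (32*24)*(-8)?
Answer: -7269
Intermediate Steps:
P(Y, G) = -85 + G + Y (P(Y, G) = (G + Y) - 85 = -85 + G + Y)
H = -6144 (H = 768*(-8) = -6144)
(H + P(33, -15)) + (42*(-26) + 34) = (-6144 + (-85 - 15 + 33)) + (42*(-26) + 34) = (-6144 - 67) + (-1092 + 34) = -6211 - 1058 = -7269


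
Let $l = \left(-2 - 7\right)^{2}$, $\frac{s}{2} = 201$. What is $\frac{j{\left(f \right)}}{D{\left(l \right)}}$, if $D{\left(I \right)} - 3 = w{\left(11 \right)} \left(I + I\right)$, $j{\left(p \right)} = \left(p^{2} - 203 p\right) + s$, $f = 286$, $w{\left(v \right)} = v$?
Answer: $\frac{284}{21} \approx 13.524$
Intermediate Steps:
$s = 402$ ($s = 2 \cdot 201 = 402$)
$j{\left(p \right)} = 402 + p^{2} - 203 p$ ($j{\left(p \right)} = \left(p^{2} - 203 p\right) + 402 = 402 + p^{2} - 203 p$)
$l = 81$ ($l = \left(-9\right)^{2} = 81$)
$D{\left(I \right)} = 3 + 22 I$ ($D{\left(I \right)} = 3 + 11 \left(I + I\right) = 3 + 11 \cdot 2 I = 3 + 22 I$)
$\frac{j{\left(f \right)}}{D{\left(l \right)}} = \frac{402 + 286^{2} - 58058}{3 + 22 \cdot 81} = \frac{402 + 81796 - 58058}{3 + 1782} = \frac{24140}{1785} = 24140 \cdot \frac{1}{1785} = \frac{284}{21}$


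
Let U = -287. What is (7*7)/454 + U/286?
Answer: -29071/32461 ≈ -0.89557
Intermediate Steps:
(7*7)/454 + U/286 = (7*7)/454 - 287/286 = 49*(1/454) - 287*1/286 = 49/454 - 287/286 = -29071/32461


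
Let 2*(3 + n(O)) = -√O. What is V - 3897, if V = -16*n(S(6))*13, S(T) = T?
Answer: -3273 + 104*√6 ≈ -3018.3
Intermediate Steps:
n(O) = -3 - √O/2 (n(O) = -3 + (-√O)/2 = -3 - √O/2)
V = 624 + 104*√6 (V = -16*(-3 - √6/2)*13 = (48 + 8*√6)*13 = 624 + 104*√6 ≈ 878.75)
V - 3897 = (624 + 104*√6) - 3897 = -3273 + 104*√6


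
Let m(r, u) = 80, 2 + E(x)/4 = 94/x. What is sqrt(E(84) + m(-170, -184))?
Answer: sqrt(33726)/21 ≈ 8.7451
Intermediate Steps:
E(x) = -8 + 376/x (E(x) = -8 + 4*(94/x) = -8 + 376/x)
sqrt(E(84) + m(-170, -184)) = sqrt((-8 + 376/84) + 80) = sqrt((-8 + 376*(1/84)) + 80) = sqrt((-8 + 94/21) + 80) = sqrt(-74/21 + 80) = sqrt(1606/21) = sqrt(33726)/21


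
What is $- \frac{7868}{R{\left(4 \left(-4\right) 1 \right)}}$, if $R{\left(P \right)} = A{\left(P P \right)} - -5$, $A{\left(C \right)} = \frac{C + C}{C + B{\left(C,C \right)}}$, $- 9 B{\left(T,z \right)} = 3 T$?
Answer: $- \frac{1967}{2} \approx -983.5$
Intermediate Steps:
$B{\left(T,z \right)} = - \frac{T}{3}$ ($B{\left(T,z \right)} = - \frac{3 T}{9} = - \frac{T}{3}$)
$A{\left(C \right)} = 3$ ($A{\left(C \right)} = \frac{C + C}{C - \frac{C}{3}} = \frac{2 C}{\frac{2}{3} C} = 2 C \frac{3}{2 C} = 3$)
$R{\left(P \right)} = 8$ ($R{\left(P \right)} = 3 - -5 = 3 + 5 = 8$)
$- \frac{7868}{R{\left(4 \left(-4\right) 1 \right)}} = - \frac{7868}{8} = \left(-7868\right) \frac{1}{8} = - \frac{1967}{2}$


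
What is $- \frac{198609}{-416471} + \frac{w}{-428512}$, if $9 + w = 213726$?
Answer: $- \frac{557227557}{25494688736} \approx -0.021857$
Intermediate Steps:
$w = 213717$ ($w = -9 + 213726 = 213717$)
$- \frac{198609}{-416471} + \frac{w}{-428512} = - \frac{198609}{-416471} + \frac{213717}{-428512} = \left(-198609\right) \left(- \frac{1}{416471}\right) + 213717 \left(- \frac{1}{428512}\right) = \frac{198609}{416471} - \frac{30531}{61216} = - \frac{557227557}{25494688736}$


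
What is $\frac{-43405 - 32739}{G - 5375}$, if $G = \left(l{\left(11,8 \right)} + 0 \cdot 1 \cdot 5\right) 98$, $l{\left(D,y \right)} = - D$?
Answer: $\frac{76144}{6453} \approx 11.8$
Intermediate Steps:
$G = -1078$ ($G = \left(\left(-1\right) 11 + 0 \cdot 1 \cdot 5\right) 98 = \left(-11 + 0 \cdot 5\right) 98 = \left(-11 + 0\right) 98 = \left(-11\right) 98 = -1078$)
$\frac{-43405 - 32739}{G - 5375} = \frac{-43405 - 32739}{-1078 - 5375} = - \frac{76144}{-6453} = \left(-76144\right) \left(- \frac{1}{6453}\right) = \frac{76144}{6453}$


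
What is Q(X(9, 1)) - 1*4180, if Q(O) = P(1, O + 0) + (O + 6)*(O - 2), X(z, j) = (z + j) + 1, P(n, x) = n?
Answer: -4026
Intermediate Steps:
X(z, j) = 1 + j + z (X(z, j) = (j + z) + 1 = 1 + j + z)
Q(O) = 1 + (-2 + O)*(6 + O) (Q(O) = 1 + (O + 6)*(O - 2) = 1 + (6 + O)*(-2 + O) = 1 + (-2 + O)*(6 + O))
Q(X(9, 1)) - 1*4180 = (-11 + (1 + 1 + 9)² + 4*(1 + 1 + 9)) - 1*4180 = (-11 + 11² + 4*11) - 4180 = (-11 + 121 + 44) - 4180 = 154 - 4180 = -4026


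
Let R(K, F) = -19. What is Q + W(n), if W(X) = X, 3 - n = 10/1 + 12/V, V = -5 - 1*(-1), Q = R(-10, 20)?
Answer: -23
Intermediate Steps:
Q = -19
V = -4 (V = -5 + 1 = -4)
n = -4 (n = 3 - (10/1 + 12/(-4)) = 3 - (10*1 + 12*(-1/4)) = 3 - (10 - 3) = 3 - 1*7 = 3 - 7 = -4)
Q + W(n) = -19 - 4 = -23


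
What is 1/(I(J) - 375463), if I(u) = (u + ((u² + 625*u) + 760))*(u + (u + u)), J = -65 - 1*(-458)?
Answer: 1/472671170 ≈ 2.1156e-9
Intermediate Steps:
J = 393 (J = -65 + 458 = 393)
I(u) = 3*u*(760 + u² + 626*u) (I(u) = (u + (760 + u² + 625*u))*(u + 2*u) = (760 + u² + 626*u)*(3*u) = 3*u*(760 + u² + 626*u))
1/(I(J) - 375463) = 1/(3*393*(760 + 393² + 626*393) - 375463) = 1/(3*393*(760 + 154449 + 246018) - 375463) = 1/(3*393*401227 - 375463) = 1/(473046633 - 375463) = 1/472671170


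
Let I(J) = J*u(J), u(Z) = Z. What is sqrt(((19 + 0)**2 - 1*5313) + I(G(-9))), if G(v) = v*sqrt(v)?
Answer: I*sqrt(5681) ≈ 75.372*I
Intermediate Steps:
G(v) = v**(3/2)
I(J) = J**2 (I(J) = J*J = J**2)
sqrt(((19 + 0)**2 - 1*5313) + I(G(-9))) = sqrt(((19 + 0)**2 - 1*5313) + ((-9)**(3/2))**2) = sqrt((19**2 - 5313) + (-27*I)**2) = sqrt((361 - 5313) - 729) = sqrt(-4952 - 729) = sqrt(-5681) = I*sqrt(5681)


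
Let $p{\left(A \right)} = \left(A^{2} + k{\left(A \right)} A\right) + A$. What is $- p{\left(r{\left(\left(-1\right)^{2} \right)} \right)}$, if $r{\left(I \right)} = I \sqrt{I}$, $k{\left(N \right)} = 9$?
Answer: $-11$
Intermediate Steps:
$r{\left(I \right)} = I^{\frac{3}{2}}$
$p{\left(A \right)} = A^{2} + 10 A$ ($p{\left(A \right)} = \left(A^{2} + 9 A\right) + A = A^{2} + 10 A$)
$- p{\left(r{\left(\left(-1\right)^{2} \right)} \right)} = - \left(\left(-1\right)^{2}\right)^{\frac{3}{2}} \left(10 + \left(\left(-1\right)^{2}\right)^{\frac{3}{2}}\right) = - 1^{\frac{3}{2}} \left(10 + 1^{\frac{3}{2}}\right) = - 1 \left(10 + 1\right) = - 1 \cdot 11 = \left(-1\right) 11 = -11$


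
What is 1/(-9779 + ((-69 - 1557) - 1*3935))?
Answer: -1/15340 ≈ -6.5189e-5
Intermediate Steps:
1/(-9779 + ((-69 - 1557) - 1*3935)) = 1/(-9779 + (-1626 - 3935)) = 1/(-9779 - 5561) = 1/(-15340) = -1/15340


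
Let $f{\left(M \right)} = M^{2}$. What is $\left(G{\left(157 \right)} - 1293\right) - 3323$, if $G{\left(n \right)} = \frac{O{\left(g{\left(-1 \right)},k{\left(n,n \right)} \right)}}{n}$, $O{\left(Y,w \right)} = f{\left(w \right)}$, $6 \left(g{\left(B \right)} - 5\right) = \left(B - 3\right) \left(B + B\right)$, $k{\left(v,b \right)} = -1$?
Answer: $- \frac{724711}{157} \approx -4616.0$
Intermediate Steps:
$g{\left(B \right)} = 5 + \frac{B \left(-3 + B\right)}{3}$ ($g{\left(B \right)} = 5 + \frac{\left(B - 3\right) \left(B + B\right)}{6} = 5 + \frac{\left(-3 + B\right) 2 B}{6} = 5 + \frac{2 B \left(-3 + B\right)}{6} = 5 + \frac{B \left(-3 + B\right)}{3}$)
$O{\left(Y,w \right)} = w^{2}$
$G{\left(n \right)} = \frac{1}{n}$ ($G{\left(n \right)} = \frac{\left(-1\right)^{2}}{n} = 1 \frac{1}{n} = \frac{1}{n}$)
$\left(G{\left(157 \right)} - 1293\right) - 3323 = \left(\frac{1}{157} - 1293\right) - 3323 = - \frac{203000}{157} - 3323 = - \frac{724711}{157}$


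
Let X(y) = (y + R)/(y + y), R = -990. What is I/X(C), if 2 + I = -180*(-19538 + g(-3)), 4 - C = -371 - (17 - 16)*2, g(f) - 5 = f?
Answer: -2651424412/613 ≈ -4.3253e+6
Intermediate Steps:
g(f) = 5 + f
C = 377 (C = 4 - (-371 - (17 - 16)*2) = 4 - (-371 - 2) = 4 - 1*(-373) = 4 + 373 = 377)
X(y) = (-990 + y)/(2*y) (X(y) = (y - 990)/(y + y) = (-990 + y)/((2*y)) = (-990 + y)*(1/(2*y)) = (-990 + y)/(2*y))
I = 3516478 (I = -2 - 180*(-19538 + (5 - 3)) = -2 - 180*(-19538 + 2) = -2 - 180*(-19536) = -2 + 3516480 = 3516478)
I/X(C) = 3516478/(((½)*(-990 + 377)/377)) = 3516478/(((½)*(1/377)*(-613))) = 3516478/(-613/754) = 3516478*(-754/613) = -2651424412/613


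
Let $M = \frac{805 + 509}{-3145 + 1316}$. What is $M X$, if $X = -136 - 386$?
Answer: $\frac{685908}{1829} \approx 375.02$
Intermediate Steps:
$X = -522$
$M = - \frac{1314}{1829}$ ($M = \frac{1314}{-1829} = 1314 \left(- \frac{1}{1829}\right) = - \frac{1314}{1829} \approx -0.71843$)
$M X = \left(- \frac{1314}{1829}\right) \left(-522\right) = \frac{685908}{1829}$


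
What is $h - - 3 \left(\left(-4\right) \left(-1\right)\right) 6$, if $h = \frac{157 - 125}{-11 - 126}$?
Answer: $\frac{9832}{137} \approx 71.766$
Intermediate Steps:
$h = - \frac{32}{137}$ ($h = \frac{32}{-137} = 32 \left(- \frac{1}{137}\right) = - \frac{32}{137} \approx -0.23358$)
$h - - 3 \left(\left(-4\right) \left(-1\right)\right) 6 = - \frac{32}{137} - - 3 \left(\left(-4\right) \left(-1\right)\right) 6 = - \frac{32}{137} - \left(-3\right) 4 \cdot 6 = - \frac{32}{137} - \left(-12\right) 6 = - \frac{32}{137} - -72 = - \frac{32}{137} + 72 = \frac{9832}{137}$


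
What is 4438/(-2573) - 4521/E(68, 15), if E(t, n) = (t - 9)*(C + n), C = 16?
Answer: -637085/151807 ≈ -4.1967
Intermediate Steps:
E(t, n) = (-9 + t)*(16 + n) (E(t, n) = (t - 9)*(16 + n) = (-9 + t)*(16 + n))
4438/(-2573) - 4521/E(68, 15) = 4438/(-2573) - 4521/(-144 - 9*15 + 16*68 + 15*68) = 4438*(-1/2573) - 4521/(-144 - 135 + 1088 + 1020) = -4438/2573 - 4521/1829 = -637085/151807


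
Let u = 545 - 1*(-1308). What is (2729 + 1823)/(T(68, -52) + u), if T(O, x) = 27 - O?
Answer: 1138/453 ≈ 2.5121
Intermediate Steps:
u = 1853 (u = 545 + 1308 = 1853)
(2729 + 1823)/(T(68, -52) + u) = (2729 + 1823)/((27 - 1*68) + 1853) = 4552/((27 - 68) + 1853) = 4552/(-41 + 1853) = 4552/1812 = 4552*(1/1812) = 1138/453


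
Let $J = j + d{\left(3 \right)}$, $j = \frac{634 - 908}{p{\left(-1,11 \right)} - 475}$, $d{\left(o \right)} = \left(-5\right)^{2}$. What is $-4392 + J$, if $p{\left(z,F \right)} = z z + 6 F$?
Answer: $- \frac{890731}{204} \approx -4366.3$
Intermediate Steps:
$p{\left(z,F \right)} = z^{2} + 6 F$
$d{\left(o \right)} = 25$
$j = \frac{137}{204}$ ($j = \frac{634 - 908}{\left(\left(-1\right)^{2} + 6 \cdot 11\right) - 475} = - \frac{274}{\left(1 + 66\right) - 475} = - \frac{274}{67 - 475} = - \frac{274}{-408} = \left(-274\right) \left(- \frac{1}{408}\right) = \frac{137}{204} \approx 0.67157$)
$J = \frac{5237}{204}$ ($J = \frac{137}{204} + 25 = \frac{5237}{204} \approx 25.672$)
$-4392 + J = -4392 + \frac{5237}{204} = - \frac{890731}{204}$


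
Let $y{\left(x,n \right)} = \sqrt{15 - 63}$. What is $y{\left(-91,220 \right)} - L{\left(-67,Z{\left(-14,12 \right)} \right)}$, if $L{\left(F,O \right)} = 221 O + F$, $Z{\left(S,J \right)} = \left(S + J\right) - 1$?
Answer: $730 + 4 i \sqrt{3} \approx 730.0 + 6.9282 i$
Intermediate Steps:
$Z{\left(S,J \right)} = -1 + J + S$ ($Z{\left(S,J \right)} = \left(J + S\right) - 1 = -1 + J + S$)
$y{\left(x,n \right)} = 4 i \sqrt{3}$ ($y{\left(x,n \right)} = \sqrt{-48} = 4 i \sqrt{3}$)
$L{\left(F,O \right)} = F + 221 O$
$y{\left(-91,220 \right)} - L{\left(-67,Z{\left(-14,12 \right)} \right)} = 4 i \sqrt{3} - \left(-67 + 221 \left(-1 + 12 - 14\right)\right) = 4 i \sqrt{3} - \left(-67 + 221 \left(-3\right)\right) = 4 i \sqrt{3} - \left(-67 - 663\right) = 4 i \sqrt{3} - -730 = 4 i \sqrt{3} + 730 = 730 + 4 i \sqrt{3}$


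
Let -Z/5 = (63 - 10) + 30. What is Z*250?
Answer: -103750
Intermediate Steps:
Z = -415 (Z = -5*((63 - 10) + 30) = -5*(53 + 30) = -5*83 = -415)
Z*250 = -415*250 = -103750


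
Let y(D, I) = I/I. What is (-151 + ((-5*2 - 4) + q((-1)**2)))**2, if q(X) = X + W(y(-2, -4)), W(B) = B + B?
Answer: 26244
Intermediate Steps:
y(D, I) = 1
W(B) = 2*B
q(X) = 2 + X (q(X) = X + 2*1 = X + 2 = 2 + X)
(-151 + ((-5*2 - 4) + q((-1)**2)))**2 = (-151 + ((-5*2 - 4) + (2 + (-1)**2)))**2 = (-151 + ((-10 - 4) + (2 + 1)))**2 = (-151 + (-14 + 3))**2 = (-151 - 11)**2 = (-162)**2 = 26244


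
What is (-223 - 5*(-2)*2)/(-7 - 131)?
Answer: 203/138 ≈ 1.4710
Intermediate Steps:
(-223 - 5*(-2)*2)/(-7 - 131) = (-223 + 10*2)/(-138) = (-223 + 20)*(-1/138) = -203*(-1/138) = 203/138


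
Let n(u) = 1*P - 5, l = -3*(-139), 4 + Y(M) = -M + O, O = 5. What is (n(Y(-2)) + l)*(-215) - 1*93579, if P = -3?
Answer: -181514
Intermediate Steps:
Y(M) = 1 - M (Y(M) = -4 + (-M + 5) = -4 + (5 - M) = 1 - M)
l = 417
n(u) = -8 (n(u) = 1*(-3) - 5 = -3 - 5 = -8)
(n(Y(-2)) + l)*(-215) - 1*93579 = (-8 + 417)*(-215) - 1*93579 = 409*(-215) - 93579 = -87935 - 93579 = -181514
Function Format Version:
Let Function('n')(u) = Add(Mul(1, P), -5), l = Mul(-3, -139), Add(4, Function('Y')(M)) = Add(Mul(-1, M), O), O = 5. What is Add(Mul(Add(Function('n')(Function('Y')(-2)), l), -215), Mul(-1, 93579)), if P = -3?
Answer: -181514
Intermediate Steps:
Function('Y')(M) = Add(1, Mul(-1, M)) (Function('Y')(M) = Add(-4, Add(Mul(-1, M), 5)) = Add(-4, Add(5, Mul(-1, M))) = Add(1, Mul(-1, M)))
l = 417
Function('n')(u) = -8 (Function('n')(u) = Add(Mul(1, -3), -5) = Add(-3, -5) = -8)
Add(Mul(Add(Function('n')(Function('Y')(-2)), l), -215), Mul(-1, 93579)) = Add(Mul(Add(-8, 417), -215), Mul(-1, 93579)) = Add(Mul(409, -215), -93579) = Add(-87935, -93579) = -181514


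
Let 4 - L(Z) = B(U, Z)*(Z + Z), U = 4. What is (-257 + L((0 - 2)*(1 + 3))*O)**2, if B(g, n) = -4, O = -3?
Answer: 5929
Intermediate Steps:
L(Z) = 4 + 8*Z (L(Z) = 4 - (-4)*(Z + Z) = 4 - (-4)*2*Z = 4 - (-8)*Z = 4 + 8*Z)
(-257 + L((0 - 2)*(1 + 3))*O)**2 = (-257 + (4 + 8*((0 - 2)*(1 + 3)))*(-3))**2 = (-257 + (4 + 8*(-2*4))*(-3))**2 = (-257 + (4 + 8*(-8))*(-3))**2 = (-257 + (4 - 64)*(-3))**2 = (-257 - 60*(-3))**2 = (-257 + 180)**2 = (-77)**2 = 5929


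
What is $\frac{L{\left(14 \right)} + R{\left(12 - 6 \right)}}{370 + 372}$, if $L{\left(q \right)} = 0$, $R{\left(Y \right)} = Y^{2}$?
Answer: $\frac{18}{371} \approx 0.048518$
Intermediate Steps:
$\frac{L{\left(14 \right)} + R{\left(12 - 6 \right)}}{370 + 372} = \frac{0 + \left(12 - 6\right)^{2}}{370 + 372} = \frac{0 + 6^{2}}{742} = \left(0 + 36\right) \frac{1}{742} = 36 \cdot \frac{1}{742} = \frac{18}{371}$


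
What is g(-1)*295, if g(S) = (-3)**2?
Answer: 2655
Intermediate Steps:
g(S) = 9
g(-1)*295 = 9*295 = 2655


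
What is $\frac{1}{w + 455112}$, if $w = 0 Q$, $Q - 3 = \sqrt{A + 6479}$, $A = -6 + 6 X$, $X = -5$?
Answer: $\frac{1}{455112} \approx 2.1973 \cdot 10^{-6}$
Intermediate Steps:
$A = -36$ ($A = -6 + 6 \left(-5\right) = -6 - 30 = -36$)
$Q = 3 + \sqrt{6443}$ ($Q = 3 + \sqrt{-36 + 6479} = 3 + \sqrt{6443} \approx 83.268$)
$w = 0$ ($w = 0 \left(3 + \sqrt{6443}\right) = 0$)
$\frac{1}{w + 455112} = \frac{1}{0 + 455112} = \frac{1}{455112}$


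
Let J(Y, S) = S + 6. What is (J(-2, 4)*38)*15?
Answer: 5700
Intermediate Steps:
J(Y, S) = 6 + S
(J(-2, 4)*38)*15 = ((6 + 4)*38)*15 = (10*38)*15 = 380*15 = 5700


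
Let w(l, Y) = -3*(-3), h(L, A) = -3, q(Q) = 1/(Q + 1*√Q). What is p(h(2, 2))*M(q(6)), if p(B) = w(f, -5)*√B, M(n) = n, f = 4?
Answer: -9*I*√2/10 + 9*I*√3/5 ≈ 1.8449*I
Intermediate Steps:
q(Q) = 1/(Q + √Q)
w(l, Y) = 9
p(B) = 9*√B
p(h(2, 2))*M(q(6)) = (9*√(-3))/(6 + √6) = (9*(I*√3))/(6 + √6) = (9*I*√3)/(6 + √6) = 9*I*√3/(6 + √6)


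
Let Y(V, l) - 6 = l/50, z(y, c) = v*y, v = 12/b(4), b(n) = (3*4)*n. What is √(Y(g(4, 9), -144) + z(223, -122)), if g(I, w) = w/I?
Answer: 29*√7/10 ≈ 7.6727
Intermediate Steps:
b(n) = 12*n
v = ¼ (v = 12/((12*4)) = 12/48 = 12*(1/48) = ¼ ≈ 0.25000)
z(y, c) = y/4
Y(V, l) = 6 + l/50
√(Y(g(4, 9), -144) + z(223, -122)) = √((6 + (1/50)*(-144)) + (¼)*223) = √((6 - 72/25) + 223/4) = √(78/25 + 223/4) = √(5887/100) = 29*√7/10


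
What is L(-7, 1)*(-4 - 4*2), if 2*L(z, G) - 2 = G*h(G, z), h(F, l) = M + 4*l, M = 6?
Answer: 120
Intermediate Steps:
h(F, l) = 6 + 4*l
L(z, G) = 1 + G*(6 + 4*z)/2 (L(z, G) = 1 + (G*(6 + 4*z))/2 = 1 + G*(6 + 4*z)/2)
L(-7, 1)*(-4 - 4*2) = (1 + 1*(3 + 2*(-7)))*(-4 - 4*2) = (1 + 1*(3 - 14))*(-4 - 8) = (1 + 1*(-11))*(-12) = (1 - 11)*(-12) = -10*(-12) = 120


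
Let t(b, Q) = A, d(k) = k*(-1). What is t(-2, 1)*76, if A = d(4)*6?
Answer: -1824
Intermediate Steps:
d(k) = -k
A = -24 (A = -1*4*6 = -4*6 = -24)
t(b, Q) = -24
t(-2, 1)*76 = -24*76 = -1824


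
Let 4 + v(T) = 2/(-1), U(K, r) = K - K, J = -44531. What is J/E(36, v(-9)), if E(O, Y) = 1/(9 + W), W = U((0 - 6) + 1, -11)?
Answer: -400779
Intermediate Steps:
U(K, r) = 0
v(T) = -6 (v(T) = -4 + 2/(-1) = -4 + 2*(-1) = -4 - 2 = -6)
W = 0
E(O, Y) = 1/9 (E(O, Y) = 1/(9 + 0) = 1/9)
J/E(36, v(-9)) = -44531/1/9 = -44531*9 = -400779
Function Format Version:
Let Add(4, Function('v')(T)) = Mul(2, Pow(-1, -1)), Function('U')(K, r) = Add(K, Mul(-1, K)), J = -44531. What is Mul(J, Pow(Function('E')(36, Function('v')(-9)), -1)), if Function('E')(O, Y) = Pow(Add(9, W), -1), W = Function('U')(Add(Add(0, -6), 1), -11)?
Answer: -400779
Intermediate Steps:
Function('U')(K, r) = 0
Function('v')(T) = -6 (Function('v')(T) = Add(-4, Mul(2, Pow(-1, -1))) = Add(-4, Mul(2, -1)) = Add(-4, -2) = -6)
W = 0
Function('E')(O, Y) = Rational(1, 9) (Function('E')(O, Y) = Pow(Add(9, 0), -1) = Pow(9, -1) = Rational(1, 9))
Mul(J, Pow(Function('E')(36, Function('v')(-9)), -1)) = Mul(-44531, Pow(Rational(1, 9), -1)) = Mul(-44531, 9) = -400779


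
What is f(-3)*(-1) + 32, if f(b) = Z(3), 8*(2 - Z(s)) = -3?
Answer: 237/8 ≈ 29.625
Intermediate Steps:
Z(s) = 19/8 (Z(s) = 2 - ⅛*(-3) = 2 + 3/8 = 19/8)
f(b) = 19/8
f(-3)*(-1) + 32 = (19/8)*(-1) + 32 = -19/8 + 32 = 237/8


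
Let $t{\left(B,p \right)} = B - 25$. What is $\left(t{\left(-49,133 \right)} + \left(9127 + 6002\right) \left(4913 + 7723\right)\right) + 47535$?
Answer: $191217505$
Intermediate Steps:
$t{\left(B,p \right)} = -25 + B$
$\left(t{\left(-49,133 \right)} + \left(9127 + 6002\right) \left(4913 + 7723\right)\right) + 47535 = \left(\left(-25 - 49\right) + \left(9127 + 6002\right) \left(4913 + 7723\right)\right) + 47535 = \left(-74 + 15129 \cdot 12636\right) + 47535 = \left(-74 + 191170044\right) + 47535 = 191169970 + 47535 = 191217505$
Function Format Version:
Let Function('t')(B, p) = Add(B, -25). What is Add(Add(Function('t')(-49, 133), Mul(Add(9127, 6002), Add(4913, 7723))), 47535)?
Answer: 191217505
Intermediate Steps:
Function('t')(B, p) = Add(-25, B)
Add(Add(Function('t')(-49, 133), Mul(Add(9127, 6002), Add(4913, 7723))), 47535) = Add(Add(Add(-25, -49), Mul(Add(9127, 6002), Add(4913, 7723))), 47535) = Add(Add(-74, Mul(15129, 12636)), 47535) = Add(Add(-74, 191170044), 47535) = Add(191169970, 47535) = 191217505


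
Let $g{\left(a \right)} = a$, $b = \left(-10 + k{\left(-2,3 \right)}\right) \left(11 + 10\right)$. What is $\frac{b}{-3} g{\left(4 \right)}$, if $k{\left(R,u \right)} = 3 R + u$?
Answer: $364$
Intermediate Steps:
$k{\left(R,u \right)} = u + 3 R$
$b = -273$ ($b = \left(-10 + \left(3 + 3 \left(-2\right)\right)\right) \left(11 + 10\right) = \left(-10 + \left(3 - 6\right)\right) 21 = \left(-10 - 3\right) 21 = \left(-13\right) 21 = -273$)
$\frac{b}{-3} g{\left(4 \right)} = - \frac{273}{-3} \cdot 4 = \left(-273\right) \left(- \frac{1}{3}\right) 4 = 91 \cdot 4 = 364$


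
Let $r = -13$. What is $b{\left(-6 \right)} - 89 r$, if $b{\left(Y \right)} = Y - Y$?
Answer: $1157$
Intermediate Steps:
$b{\left(Y \right)} = 0$
$b{\left(-6 \right)} - 89 r = 0 - -1157 = 0 + 1157 = 1157$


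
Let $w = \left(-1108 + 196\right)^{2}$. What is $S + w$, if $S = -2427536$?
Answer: $-1595792$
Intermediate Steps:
$w = 831744$ ($w = \left(-912\right)^{2} = 831744$)
$S + w = -2427536 + 831744 = -1595792$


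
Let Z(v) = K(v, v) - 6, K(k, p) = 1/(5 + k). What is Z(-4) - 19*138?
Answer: -2627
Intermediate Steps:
Z(v) = -6 + 1/(5 + v) (Z(v) = 1/(5 + v) - 6 = -6 + 1/(5 + v))
Z(-4) - 19*138 = (-29 - 6*(-4))/(5 - 4) - 19*138 = (-29 + 24)/1 - 2622 = 1*(-5) - 2622 = -5 - 2622 = -2627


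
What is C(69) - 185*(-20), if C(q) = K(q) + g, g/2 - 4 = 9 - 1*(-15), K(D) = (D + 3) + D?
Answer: 3897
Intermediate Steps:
K(D) = 3 + 2*D (K(D) = (3 + D) + D = 3 + 2*D)
g = 56 (g = 8 + 2*(9 - 1*(-15)) = 8 + 2*(9 + 15) = 8 + 2*24 = 8 + 48 = 56)
C(q) = 59 + 2*q (C(q) = (3 + 2*q) + 56 = 59 + 2*q)
C(69) - 185*(-20) = (59 + 2*69) - 185*(-20) = (59 + 138) - 1*(-3700) = 197 + 3700 = 3897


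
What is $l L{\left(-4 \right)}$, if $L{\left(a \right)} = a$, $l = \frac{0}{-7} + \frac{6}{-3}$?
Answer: $8$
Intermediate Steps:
$l = -2$ ($l = 0 \left(- \frac{1}{7}\right) + 6 \left(- \frac{1}{3}\right) = 0 - 2 = -2$)
$l L{\left(-4 \right)} = \left(-2\right) \left(-4\right) = 8$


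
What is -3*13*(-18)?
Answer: 702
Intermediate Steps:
-3*13*(-18) = -39*(-18) = 702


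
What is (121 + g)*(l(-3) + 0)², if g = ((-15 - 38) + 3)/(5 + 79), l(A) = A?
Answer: 15171/14 ≈ 1083.6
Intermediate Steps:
g = -25/42 (g = (-53 + 3)/84 = -50*1/84 = -25/42 ≈ -0.59524)
(121 + g)*(l(-3) + 0)² = (121 - 25/42)*(-3 + 0)² = (5057/42)*(-3)² = (5057/42)*9 = 15171/14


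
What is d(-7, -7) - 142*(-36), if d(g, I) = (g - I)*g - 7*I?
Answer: 5161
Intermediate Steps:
d(g, I) = -7*I + g*(g - I) (d(g, I) = g*(g - I) - 7*I = -7*I + g*(g - I))
d(-7, -7) - 142*(-36) = ((-7)² - 7*(-7) - 1*(-7)*(-7)) - 142*(-36) = (49 + 49 - 49) + 5112 = 49 + 5112 = 5161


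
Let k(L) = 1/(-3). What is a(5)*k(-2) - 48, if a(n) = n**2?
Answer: -169/3 ≈ -56.333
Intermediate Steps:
k(L) = -1/3
a(5)*k(-2) - 48 = 5**2*(-1/3) - 48 = 25*(-1/3) - 48 = -25/3 - 48 = -169/3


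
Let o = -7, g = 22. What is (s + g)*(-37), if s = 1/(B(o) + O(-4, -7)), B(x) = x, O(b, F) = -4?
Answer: -8917/11 ≈ -810.64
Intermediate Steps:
s = -1/11 (s = 1/(-7 - 4) = 1/(-11) = -1/11 ≈ -0.090909)
(s + g)*(-37) = (-1/11 + 22)*(-37) = (241/11)*(-37) = -8917/11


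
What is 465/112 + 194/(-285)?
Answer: 110797/31920 ≈ 3.4711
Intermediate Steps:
465/112 + 194/(-285) = 465*(1/112) + 194*(-1/285) = 465/112 - 194/285 = 110797/31920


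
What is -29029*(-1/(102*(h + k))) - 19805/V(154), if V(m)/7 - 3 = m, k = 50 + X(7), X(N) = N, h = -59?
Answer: -35943091/224196 ≈ -160.32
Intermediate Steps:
k = 57 (k = 50 + 7 = 57)
V(m) = 21 + 7*m
-29029*(-1/(102*(h + k))) - 19805/V(154) = -29029*(-1/(102*(-59 + 57))) - 19805/(21 + 7*154) = -29029/((-102*(-2))) - 19805/(21 + 1078) = -29029/204 - 19805/1099 = -35943091/224196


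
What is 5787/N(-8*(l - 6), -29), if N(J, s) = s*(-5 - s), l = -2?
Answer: -1929/232 ≈ -8.3147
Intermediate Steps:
5787/N(-8*(l - 6), -29) = 5787/((-1*(-29)*(5 - 29))) = 5787/((-1*(-29)*(-24))) = 5787/(-696) = 5787*(-1/696) = -1929/232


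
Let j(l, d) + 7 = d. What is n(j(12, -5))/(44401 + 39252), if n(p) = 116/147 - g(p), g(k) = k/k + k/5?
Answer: 1609/61484955 ≈ 2.6169e-5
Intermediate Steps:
g(k) = 1 + k/5 (g(k) = 1 + k*(⅕) = 1 + k/5)
j(l, d) = -7 + d
n(p) = -31/147 - p/5 (n(p) = 116/147 - (1 + p/5) = 116*(1/147) + (-1 - p/5) = 116/147 + (-1 - p/5) = -31/147 - p/5)
n(j(12, -5))/(44401 + 39252) = (-31/147 - (-7 - 5)/5)/(44401 + 39252) = (-31/147 - ⅕*(-12))/83653 = (-31/147 + 12/5)*(1/83653) = (1609/735)*(1/83653) = 1609/61484955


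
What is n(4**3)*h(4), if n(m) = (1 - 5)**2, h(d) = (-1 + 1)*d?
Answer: 0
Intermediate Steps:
h(d) = 0 (h(d) = 0*d = 0)
n(m) = 16 (n(m) = (-4)**2 = 16)
n(4**3)*h(4) = 16*0 = 0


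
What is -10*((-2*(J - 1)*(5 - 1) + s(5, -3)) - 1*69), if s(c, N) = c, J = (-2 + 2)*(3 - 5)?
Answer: 560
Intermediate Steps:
J = 0 (J = 0*(-2) = 0)
-10*((-2*(J - 1)*(5 - 1) + s(5, -3)) - 1*69) = -10*((-2*(0 - 1)*(5 - 1) + 5) - 1*69) = -10*((-(-2)*4 + 5) - 69) = -10*((-2*(-4) + 5) - 69) = -10*((8 + 5) - 69) = -10*(13 - 69) = -10*(-56) = 560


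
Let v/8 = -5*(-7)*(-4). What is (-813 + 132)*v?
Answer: 762720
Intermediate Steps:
v = -1120 (v = 8*(-5*(-7)*(-4)) = 8*(35*(-4)) = 8*(-140) = -1120)
(-813 + 132)*v = (-813 + 132)*(-1120) = -681*(-1120) = 762720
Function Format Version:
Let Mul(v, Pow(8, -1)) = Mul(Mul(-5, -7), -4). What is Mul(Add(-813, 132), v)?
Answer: 762720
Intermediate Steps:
v = -1120 (v = Mul(8, Mul(Mul(-5, -7), -4)) = Mul(8, Mul(35, -4)) = Mul(8, -140) = -1120)
Mul(Add(-813, 132), v) = Mul(Add(-813, 132), -1120) = Mul(-681, -1120) = 762720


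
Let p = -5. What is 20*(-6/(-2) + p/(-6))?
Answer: 230/3 ≈ 76.667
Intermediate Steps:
20*(-6/(-2) + p/(-6)) = 20*(-6/(-2) - 5/(-6)) = 20*(-6*(-1/2) - 5*(-1/6)) = 20*(3 + 5/6) = 20*(23/6) = 230/3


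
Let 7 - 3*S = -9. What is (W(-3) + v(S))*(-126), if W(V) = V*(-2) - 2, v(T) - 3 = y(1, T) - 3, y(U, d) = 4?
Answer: -1008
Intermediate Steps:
S = 16/3 (S = 7/3 - 1/3*(-9) = 7/3 + 3 = 16/3 ≈ 5.3333)
v(T) = 4 (v(T) = 3 + (4 - 3) = 3 + 1 = 4)
W(V) = -2 - 2*V (W(V) = -2*V - 2 = -2 - 2*V)
(W(-3) + v(S))*(-126) = ((-2 - 2*(-3)) + 4)*(-126) = ((-2 + 6) + 4)*(-126) = (4 + 4)*(-126) = 8*(-126) = -1008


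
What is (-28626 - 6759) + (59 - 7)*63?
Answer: -32109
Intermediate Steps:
(-28626 - 6759) + (59 - 7)*63 = -35385 + 52*63 = -35385 + 3276 = -32109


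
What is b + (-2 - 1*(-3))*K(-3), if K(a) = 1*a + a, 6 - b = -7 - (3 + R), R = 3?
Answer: 13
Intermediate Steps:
b = 19 (b = 6 - (-7 - (3 + 3)) = 6 - (-7 - 1*6) = 6 - (-7 - 6) = 6 - 1*(-13) = 6 + 13 = 19)
K(a) = 2*a (K(a) = a + a = 2*a)
b + (-2 - 1*(-3))*K(-3) = 19 + (-2 - 1*(-3))*(2*(-3)) = 19 + (-2 + 3)*(-6) = 19 + 1*(-6) = 19 - 6 = 13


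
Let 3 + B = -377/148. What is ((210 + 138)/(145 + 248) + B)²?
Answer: 8169086689/375894544 ≈ 21.732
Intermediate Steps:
B = -821/148 (B = -3 - 377/148 = -821/148 ≈ -5.5473)
((210 + 138)/(145 + 248) + B)² = ((210 + 138)/(145 + 248) - 821/148)² = (348/393 - 821/148)² = (348*(1/393) - 821/148)² = (116/131 - 821/148)² = (-90383/19388)² = 8169086689/375894544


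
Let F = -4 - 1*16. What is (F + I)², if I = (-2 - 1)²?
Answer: 121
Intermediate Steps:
I = 9 (I = (-3)² = 9)
F = -20 (F = -4 - 16 = -20)
(F + I)² = (-20 + 9)² = (-11)² = 121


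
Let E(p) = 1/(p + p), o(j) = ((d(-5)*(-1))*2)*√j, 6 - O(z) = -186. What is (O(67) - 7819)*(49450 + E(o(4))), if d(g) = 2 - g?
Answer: -21120680773/56 ≈ -3.7716e+8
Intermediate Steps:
O(z) = 192 (O(z) = 6 - 1*(-186) = 6 + 186 = 192)
o(j) = -14*√j (o(j) = (((2 - 1*(-5))*(-1))*2)*√j = (((2 + 5)*(-1))*2)*√j = ((7*(-1))*2)*√j = (-7*2)*√j = -14*√j)
E(p) = 1/(2*p)
(O(67) - 7819)*(49450 + E(o(4))) = (192 - 7819)*(49450 + 1/(2*((-14*√4)))) = -7627*(49450 + 1/(2*((-14*2)))) = -7627*(49450 + (½)/(-28)) = -7627*(49450 + (½)*(-1/28)) = -7627*(49450 - 1/56) = -7627*2769199/56 = -21120680773/56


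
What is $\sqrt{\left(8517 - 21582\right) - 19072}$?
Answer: $i \sqrt{32137} \approx 179.27 i$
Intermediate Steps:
$\sqrt{\left(8517 - 21582\right) - 19072} = \sqrt{-13065 - 19072} = \sqrt{-32137} = i \sqrt{32137}$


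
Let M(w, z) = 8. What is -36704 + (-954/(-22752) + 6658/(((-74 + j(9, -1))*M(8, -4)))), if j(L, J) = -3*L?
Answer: -4686826067/127664 ≈ -36712.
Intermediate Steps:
-36704 + (-954/(-22752) + 6658/(((-74 + j(9, -1))*M(8, -4)))) = -36704 + (-954/(-22752) + 6658/(((-74 - 3*9)*8))) = -36704 + (-954*(-1/22752) + 6658/(((-74 - 27)*8))) = -36704 + (53/1264 + 6658/((-101*8))) = -36704 + (53/1264 + 6658/(-808)) = -36704 + (53/1264 + 6658*(-1/808)) = -36704 + (53/1264 - 3329/404) = -36704 - 1046611/127664 = -4686826067/127664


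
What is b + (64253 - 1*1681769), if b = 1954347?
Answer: 336831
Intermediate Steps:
b + (64253 - 1*1681769) = 1954347 + (64253 - 1*1681769) = 1954347 + (64253 - 1681769) = 1954347 - 1617516 = 336831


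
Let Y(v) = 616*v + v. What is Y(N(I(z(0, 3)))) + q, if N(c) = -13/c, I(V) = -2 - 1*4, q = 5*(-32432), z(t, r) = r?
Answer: -964939/6 ≈ -1.6082e+5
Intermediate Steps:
q = -162160
I(V) = -6 (I(V) = -2 - 4 = -6)
Y(v) = 617*v
Y(N(I(z(0, 3)))) + q = 617*(-13/(-6)) - 162160 = 617*(-13*(-1/6)) - 162160 = 617*(13/6) - 162160 = 8021/6 - 162160 = -964939/6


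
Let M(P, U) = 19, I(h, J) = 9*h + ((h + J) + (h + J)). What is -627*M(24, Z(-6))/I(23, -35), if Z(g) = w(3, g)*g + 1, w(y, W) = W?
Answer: -3971/61 ≈ -65.098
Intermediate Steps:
I(h, J) = 2*J + 11*h (I(h, J) = 9*h + ((J + h) + (J + h)) = 9*h + (2*J + 2*h) = 2*J + 11*h)
Z(g) = 1 + g² (Z(g) = g*g + 1 = g² + 1 = 1 + g²)
-627*M(24, Z(-6))/I(23, -35) = -11913/(2*(-35) + 11*23) = -11913/(-70 + 253) = -11913/183 = -627*19/183 = -3971/61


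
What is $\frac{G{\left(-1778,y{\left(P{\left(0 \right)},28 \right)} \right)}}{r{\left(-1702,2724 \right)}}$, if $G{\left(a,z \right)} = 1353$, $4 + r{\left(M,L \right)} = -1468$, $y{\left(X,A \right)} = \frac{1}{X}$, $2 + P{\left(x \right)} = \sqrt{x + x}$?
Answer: $- \frac{1353}{1472} \approx -0.91916$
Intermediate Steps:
$P{\left(x \right)} = -2 + \sqrt{2} \sqrt{x}$ ($P{\left(x \right)} = -2 + \sqrt{x + x} = -2 + \sqrt{2 x} = -2 + \sqrt{2} \sqrt{x}$)
$r{\left(M,L \right)} = -1472$ ($r{\left(M,L \right)} = -4 - 1468 = -1472$)
$\frac{G{\left(-1778,y{\left(P{\left(0 \right)},28 \right)} \right)}}{r{\left(-1702,2724 \right)}} = \frac{1353}{-1472} = 1353 \left(- \frac{1}{1472}\right) = - \frac{1353}{1472}$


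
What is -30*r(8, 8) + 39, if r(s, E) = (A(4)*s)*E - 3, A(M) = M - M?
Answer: 129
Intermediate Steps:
A(M) = 0
r(s, E) = -3 (r(s, E) = (0*s)*E - 3 = 0*E - 3 = 0 - 3 = -3)
-30*r(8, 8) + 39 = -30*(-3) + 39 = 90 + 39 = 129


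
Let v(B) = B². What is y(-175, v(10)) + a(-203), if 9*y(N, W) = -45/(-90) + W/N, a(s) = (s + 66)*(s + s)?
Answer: 7008371/126 ≈ 55622.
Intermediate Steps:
a(s) = 2*s*(66 + s) (a(s) = (66 + s)*(2*s) = 2*s*(66 + s))
y(N, W) = 1/18 + W/(9*N) (y(N, W) = (-45/(-90) + W/N)/9 = (-45*(-1/90) + W/N)/9 = (½ + W/N)/9 = 1/18 + W/(9*N))
y(-175, v(10)) + a(-203) = (1/18)*(-175 + 2*10²)/(-175) + 2*(-203)*(66 - 203) = (1/18)*(-1/175)*(-175 + 2*100) + 2*(-203)*(-137) = (1/18)*(-1/175)*(-175 + 200) + 55622 = (1/18)*(-1/175)*25 + 55622 = -1/126 + 55622 = 7008371/126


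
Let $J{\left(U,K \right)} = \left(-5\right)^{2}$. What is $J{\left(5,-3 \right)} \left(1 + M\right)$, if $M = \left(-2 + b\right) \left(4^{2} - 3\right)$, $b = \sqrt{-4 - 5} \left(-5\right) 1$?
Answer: $-625 - 4875 i \approx -625.0 - 4875.0 i$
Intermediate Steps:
$J{\left(U,K \right)} = 25$
$b = - 15 i$ ($b = \sqrt{-9} \left(-5\right) 1 = 3 i \left(-5\right) 1 = - 15 i 1 = - 15 i \approx - 15.0 i$)
$M = -26 - 195 i$ ($M = \left(-2 - 15 i\right) \left(4^{2} - 3\right) = \left(-2 - 15 i\right) \left(16 - 3\right) = \left(-2 - 15 i\right) 13 = -26 - 195 i \approx -26.0 - 195.0 i$)
$J{\left(5,-3 \right)} \left(1 + M\right) = 25 \left(1 - \left(26 + 195 i\right)\right) = 25 \left(-25 - 195 i\right) = -625 - 4875 i$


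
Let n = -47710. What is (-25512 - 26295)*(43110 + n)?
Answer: 238312200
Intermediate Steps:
(-25512 - 26295)*(43110 + n) = (-25512 - 26295)*(43110 - 47710) = -51807*(-4600) = 238312200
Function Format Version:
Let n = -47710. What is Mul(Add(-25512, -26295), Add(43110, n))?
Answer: 238312200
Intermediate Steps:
Mul(Add(-25512, -26295), Add(43110, n)) = Mul(Add(-25512, -26295), Add(43110, -47710)) = Mul(-51807, -4600) = 238312200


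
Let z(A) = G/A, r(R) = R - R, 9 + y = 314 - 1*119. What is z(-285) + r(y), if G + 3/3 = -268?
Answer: 269/285 ≈ 0.94386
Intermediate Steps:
G = -269 (G = -1 - 268 = -269)
y = 186 (y = -9 + (314 - 1*119) = -9 + (314 - 119) = -9 + 195 = 186)
r(R) = 0
z(A) = -269/A
z(-285) + r(y) = -269/(-285) + 0 = -269*(-1/285) + 0 = 269/285 + 0 = 269/285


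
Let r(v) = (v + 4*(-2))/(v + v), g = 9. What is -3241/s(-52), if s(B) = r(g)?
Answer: -58338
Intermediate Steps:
r(v) = (-8 + v)/(2*v) (r(v) = (v - 8)/((2*v)) = (-8 + v)*(1/(2*v)) = (-8 + v)/(2*v))
s(B) = 1/18 (s(B) = (½)*(-8 + 9)/9 = (½)*(⅑)*1 = 1/18)
-3241/s(-52) = -3241/1/18 = -3241*18 = -58338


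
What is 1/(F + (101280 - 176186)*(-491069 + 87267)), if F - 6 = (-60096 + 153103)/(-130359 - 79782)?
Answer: 210141/6356175303846131 ≈ 3.3061e-11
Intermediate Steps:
F = 1167839/210141 (F = 6 + (-60096 + 153103)/(-130359 - 79782) = 6 + 93007/(-210141) = 6 + 93007*(-1/210141) = 6 - 93007/210141 = 1167839/210141 ≈ 5.5574)
1/(F + (101280 - 176186)*(-491069 + 87267)) = 1/(1167839/210141 + (101280 - 176186)*(-491069 + 87267)) = 1/(1167839/210141 - 74906*(-403802)) = 1/(1167839/210141 + 30247192612) = 1/(6356175303846131/210141) = 210141/6356175303846131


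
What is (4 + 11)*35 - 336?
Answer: 189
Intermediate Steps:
(4 + 11)*35 - 336 = 15*35 - 336 = 525 - 336 = 189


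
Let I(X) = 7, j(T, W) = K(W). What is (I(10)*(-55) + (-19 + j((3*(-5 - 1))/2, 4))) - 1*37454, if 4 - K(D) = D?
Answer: -37858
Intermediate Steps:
K(D) = 4 - D
j(T, W) = 4 - W
(I(10)*(-55) + (-19 + j((3*(-5 - 1))/2, 4))) - 1*37454 = (7*(-55) + (-19 + (4 - 1*4))) - 1*37454 = (-385 + (-19 + (4 - 4))) - 37454 = (-385 + (-19 + 0)) - 37454 = (-385 - 19) - 37454 = -404 - 37454 = -37858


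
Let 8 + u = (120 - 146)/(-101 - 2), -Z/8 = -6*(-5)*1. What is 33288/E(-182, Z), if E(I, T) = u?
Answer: -30076/7 ≈ -4296.6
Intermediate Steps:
Z = -240 (Z = -8*(-6*(-5)) = -240 ≈ -240.00)
u = -798/103 (u = -8 + (120 - 146)/(-101 - 2) = -8 - 26/(-103) = -8 - 26*(-1/103) = -8 + 26/103 = -798/103 ≈ -7.7476)
E(I, T) = -798/103
33288/E(-182, Z) = 33288/(-798/103) = 33288*(-103/798) = -30076/7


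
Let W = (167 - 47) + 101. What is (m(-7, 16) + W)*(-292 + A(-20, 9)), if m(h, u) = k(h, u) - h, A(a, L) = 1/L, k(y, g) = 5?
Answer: -612091/9 ≈ -68010.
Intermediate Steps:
m(h, u) = 5 - h
W = 221 (W = 120 + 101 = 221)
(m(-7, 16) + W)*(-292 + A(-20, 9)) = ((5 - 1*(-7)) + 221)*(-292 + 1/9) = ((5 + 7) + 221)*(-292 + ⅑) = (12 + 221)*(-2627/9) = 233*(-2627/9) = -612091/9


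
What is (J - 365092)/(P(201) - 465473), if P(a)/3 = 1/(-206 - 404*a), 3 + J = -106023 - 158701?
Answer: 51273564790/37894156933 ≈ 1.3531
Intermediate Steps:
J = -264727 (J = -3 + (-106023 - 158701) = -3 - 264724 = -264727)
P(a) = 3/(-206 - 404*a)
(J - 365092)/(P(201) - 465473) = (-264727 - 365092)/(-3/(206 + 404*201) - 465473) = -629819/(-3/(206 + 81204) - 465473) = -629819/(-3/81410 - 465473) = -629819/(-37894156933/81410) = -629819*(-81410/37894156933) = 51273564790/37894156933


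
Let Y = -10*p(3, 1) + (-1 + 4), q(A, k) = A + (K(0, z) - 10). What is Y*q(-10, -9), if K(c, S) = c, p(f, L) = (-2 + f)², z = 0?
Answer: 140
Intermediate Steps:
q(A, k) = -10 + A (q(A, k) = A + (0 - 10) = A - 10 = -10 + A)
Y = -7 (Y = -10*(-2 + 3)² + (-1 + 4) = -10*1² + 3 = -10*1 + 3 = -10 + 3 = -7)
Y*q(-10, -9) = -7*(-10 - 10) = -7*(-20) = 140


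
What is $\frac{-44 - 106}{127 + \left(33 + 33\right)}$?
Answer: $- \frac{150}{193} \approx -0.7772$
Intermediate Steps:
$\frac{-44 - 106}{127 + \left(33 + 33\right)} = - \frac{150}{127 + 66} = - \frac{150}{193}$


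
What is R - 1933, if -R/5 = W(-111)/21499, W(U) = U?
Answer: -41557012/21499 ≈ -1933.0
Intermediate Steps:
R = 555/21499 (R = -(-555)/21499 = -5*(-111/21499) = 555/21499 ≈ 0.025815)
R - 1933 = 555/21499 - 1933 = -41557012/21499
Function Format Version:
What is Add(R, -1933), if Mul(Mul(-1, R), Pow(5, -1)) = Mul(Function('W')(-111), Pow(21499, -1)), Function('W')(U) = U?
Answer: Rational(-41557012, 21499) ≈ -1933.0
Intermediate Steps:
R = Rational(555, 21499) (R = Mul(-5, Mul(-111, Pow(21499, -1))) = Mul(-5, Mul(-111, Rational(1, 21499))) = Mul(-5, Rational(-111, 21499)) = Rational(555, 21499) ≈ 0.025815)
Add(R, -1933) = Add(Rational(555, 21499), -1933) = Rational(-41557012, 21499)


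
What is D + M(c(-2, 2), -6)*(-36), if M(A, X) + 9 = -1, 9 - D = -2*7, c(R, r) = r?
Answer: 383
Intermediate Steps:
D = 23 (D = 9 - (-2)*7 = 9 - 1*(-14) = 9 + 14 = 23)
M(A, X) = -10 (M(A, X) = -9 - 1 = -10)
D + M(c(-2, 2), -6)*(-36) = 23 - 10*(-36) = 23 + 360 = 383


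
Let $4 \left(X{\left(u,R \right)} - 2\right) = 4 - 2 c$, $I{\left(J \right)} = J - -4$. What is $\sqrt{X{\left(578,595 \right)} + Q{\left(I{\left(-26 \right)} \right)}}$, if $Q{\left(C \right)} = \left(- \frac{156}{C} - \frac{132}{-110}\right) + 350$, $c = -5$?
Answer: $\frac{\sqrt{4401870}}{110} \approx 19.073$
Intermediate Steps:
$I{\left(J \right)} = 4 + J$ ($I{\left(J \right)} = J + 4 = 4 + J$)
$X{\left(u,R \right)} = \frac{11}{2}$ ($X{\left(u,R \right)} = 2 + \frac{4 - -10}{4} = 2 + \frac{4 + 10}{4} = 2 + \frac{1}{4} \cdot 14 = 2 + \frac{7}{2} = \frac{11}{2}$)
$Q{\left(C \right)} = \frac{1756}{5} - \frac{156}{C}$ ($Q{\left(C \right)} = \left(- \frac{156}{C} - - \frac{6}{5}\right) + 350 = \left(- \frac{156}{C} + \frac{6}{5}\right) + 350 = \left(\frac{6}{5} - \frac{156}{C}\right) + 350 = \frac{1756}{5} - \frac{156}{C}$)
$\sqrt{X{\left(578,595 \right)} + Q{\left(I{\left(-26 \right)} \right)}} = \sqrt{\frac{11}{2} + \left(\frac{1756}{5} - \frac{156}{4 - 26}\right)} = \sqrt{\frac{11}{2} + \left(\frac{1756}{5} - \frac{156}{-22}\right)} = \sqrt{\frac{11}{2} + \left(\frac{1756}{5} - - \frac{78}{11}\right)} = \sqrt{\frac{11}{2} + \left(\frac{1756}{5} + \frac{78}{11}\right)} = \sqrt{\frac{11}{2} + \frac{19706}{55}} = \sqrt{\frac{40017}{110}} = \frac{\sqrt{4401870}}{110}$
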